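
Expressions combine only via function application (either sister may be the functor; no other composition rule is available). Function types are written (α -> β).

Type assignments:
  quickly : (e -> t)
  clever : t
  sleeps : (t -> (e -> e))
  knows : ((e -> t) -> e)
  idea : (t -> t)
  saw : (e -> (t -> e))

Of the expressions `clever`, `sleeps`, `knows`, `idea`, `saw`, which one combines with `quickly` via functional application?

knows

clever : t — does not combine with quickly.
sleeps : (t -> (e -> e)) — does not combine with quickly.
knows — combines: knows : ((e -> t) -> e) takes quickly : (e -> t) as argument, giving e.
idea : (t -> t) — does not combine with quickly.
saw : (e -> (t -> e)) — does not combine with quickly.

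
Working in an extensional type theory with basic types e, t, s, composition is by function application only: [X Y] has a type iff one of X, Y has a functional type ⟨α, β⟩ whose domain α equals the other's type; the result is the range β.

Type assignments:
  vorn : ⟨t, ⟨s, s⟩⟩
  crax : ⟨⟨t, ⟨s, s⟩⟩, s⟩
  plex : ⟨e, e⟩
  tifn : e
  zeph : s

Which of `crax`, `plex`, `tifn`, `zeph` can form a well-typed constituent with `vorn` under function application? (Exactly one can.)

crax — combines: crax : ⟨⟨t, ⟨s, s⟩⟩, s⟩ takes vorn : ⟨t, ⟨s, s⟩⟩ as argument, giving s.
plex : ⟨e, e⟩ — vorn needs t; plex needs e; neither fits.
tifn : e — vorn needs t; tifn needs nothing (atomic); neither fits.
zeph : s — vorn needs t; zeph needs nothing (atomic); neither fits.

crax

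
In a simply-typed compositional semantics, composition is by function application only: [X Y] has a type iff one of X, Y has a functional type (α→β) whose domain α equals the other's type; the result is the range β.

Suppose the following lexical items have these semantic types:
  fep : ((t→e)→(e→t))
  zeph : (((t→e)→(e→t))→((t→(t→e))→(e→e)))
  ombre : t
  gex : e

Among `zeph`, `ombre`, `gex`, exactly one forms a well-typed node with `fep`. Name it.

zeph

zeph — combines: zeph : (((t→e)→(e→t))→((t→(t→e))→(e→e))) takes fep : ((t→e)→(e→t)) as argument, giving ((t→(t→e))→(e→e)).
ombre : t — no; fep wants (t→e), and ombre wants nothing (atomic).
gex : e — no; fep wants (t→e), and gex wants nothing (atomic).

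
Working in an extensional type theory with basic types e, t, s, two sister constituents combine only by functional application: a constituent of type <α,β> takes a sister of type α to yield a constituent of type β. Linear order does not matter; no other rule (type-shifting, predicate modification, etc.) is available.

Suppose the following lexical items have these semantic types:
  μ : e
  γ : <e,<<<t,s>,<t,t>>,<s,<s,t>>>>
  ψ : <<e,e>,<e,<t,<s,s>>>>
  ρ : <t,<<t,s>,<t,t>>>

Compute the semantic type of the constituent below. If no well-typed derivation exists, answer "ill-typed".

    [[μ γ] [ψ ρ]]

ill-typed

[μ γ]: <e,<<<t,s>,<t,t>>,<s,<s,t>>>> applied to e yields <<<t,s>,<t,t>>,<s,<s,t>>>.
[ψ ρ]: <<e,e>,<e,<t,<s,s>>>> and <t,<<t,s>,<t,t>>> cannot combine by function application — type clash.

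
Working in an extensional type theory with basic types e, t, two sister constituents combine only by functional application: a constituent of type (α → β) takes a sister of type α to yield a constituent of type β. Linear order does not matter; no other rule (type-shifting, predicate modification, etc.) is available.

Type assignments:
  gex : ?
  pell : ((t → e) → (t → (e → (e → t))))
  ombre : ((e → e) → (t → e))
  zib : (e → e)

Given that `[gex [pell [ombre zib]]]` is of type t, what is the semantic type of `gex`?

For [gex [pell [ombre zib]]] to have type t with [pell [ombre zib]] of type (t → (e → (e → t))), gex must be the function: gex : ((t → (e → (e → t))) → t).

((t → (e → (e → t))) → t)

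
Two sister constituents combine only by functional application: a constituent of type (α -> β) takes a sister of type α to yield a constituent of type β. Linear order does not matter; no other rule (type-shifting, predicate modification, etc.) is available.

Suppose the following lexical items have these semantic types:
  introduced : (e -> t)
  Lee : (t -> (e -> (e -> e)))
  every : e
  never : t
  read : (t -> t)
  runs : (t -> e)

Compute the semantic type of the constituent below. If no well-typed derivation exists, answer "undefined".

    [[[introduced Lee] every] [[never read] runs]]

[introduced Lee]: (e -> t) with (t -> (e -> (e -> e))) — neither is a function whose domain matches the other; composition fails here.

undefined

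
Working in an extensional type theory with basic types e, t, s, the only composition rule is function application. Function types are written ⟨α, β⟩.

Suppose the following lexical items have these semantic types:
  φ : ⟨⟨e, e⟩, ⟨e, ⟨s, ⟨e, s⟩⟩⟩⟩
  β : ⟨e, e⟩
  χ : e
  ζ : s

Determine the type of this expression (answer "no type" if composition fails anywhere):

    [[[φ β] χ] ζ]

[φ β] — φ of type ⟨⟨e, e⟩, ⟨e, ⟨s, ⟨e, s⟩⟩⟩⟩ combines with β of type ⟨e, e⟩: type ⟨e, ⟨s, ⟨e, s⟩⟩⟩.
[[φ β] χ] — [φ β] of type ⟨e, ⟨s, ⟨e, s⟩⟩⟩ combines with χ of type e: type ⟨s, ⟨e, s⟩⟩.
[[[φ β] χ] ζ] — [[φ β] χ] of type ⟨s, ⟨e, s⟩⟩ combines with ζ of type s: type ⟨e, s⟩.

⟨e, s⟩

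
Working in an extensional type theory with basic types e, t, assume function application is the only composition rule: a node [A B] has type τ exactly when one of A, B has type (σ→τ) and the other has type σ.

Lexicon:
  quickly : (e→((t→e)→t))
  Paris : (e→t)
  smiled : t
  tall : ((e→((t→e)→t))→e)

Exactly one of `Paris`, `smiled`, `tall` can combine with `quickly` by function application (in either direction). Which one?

tall

Paris : (e→t) — does not combine with quickly.
smiled : t — does not combine with quickly.
tall — combines: tall : ((e→((t→e)→t))→e) takes quickly : (e→((t→e)→t)) as argument, giving e.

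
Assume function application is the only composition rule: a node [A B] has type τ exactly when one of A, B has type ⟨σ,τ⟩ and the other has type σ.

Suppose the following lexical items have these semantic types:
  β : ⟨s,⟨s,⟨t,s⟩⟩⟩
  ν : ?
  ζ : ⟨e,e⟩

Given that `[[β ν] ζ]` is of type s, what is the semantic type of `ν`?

[[β ν] ζ] is required to be s. ζ : ⟨e,e⟩ cannot yield s as functor, so [β ν] : ⟨⟨e,e⟩,s⟩.
[β ν] is required to be ⟨⟨e,e⟩,s⟩. β : ⟨s,⟨s,⟨t,s⟩⟩⟩ cannot yield ⟨⟨e,e⟩,s⟩ as functor, so ν : ⟨⟨s,⟨s,⟨t,s⟩⟩⟩,⟨⟨e,e⟩,s⟩⟩.

⟨⟨s,⟨s,⟨t,s⟩⟩⟩,⟨⟨e,e⟩,s⟩⟩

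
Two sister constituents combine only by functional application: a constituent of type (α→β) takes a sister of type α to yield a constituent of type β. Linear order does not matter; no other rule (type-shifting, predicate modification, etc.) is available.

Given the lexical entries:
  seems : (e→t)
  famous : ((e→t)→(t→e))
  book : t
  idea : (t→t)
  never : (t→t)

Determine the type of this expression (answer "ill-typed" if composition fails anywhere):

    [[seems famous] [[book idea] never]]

[seems famous]: famous is ((e→t)→(t→e)), seems is (e→t); result (t→e).
[book idea]: idea is (t→t), book is t; result t.
[[book idea] never]: never is (t→t), [book idea] is t; result t.
[[seems famous] [[book idea] never]]: [seems famous] is (t→e), [[book idea] never] is t; result e.

e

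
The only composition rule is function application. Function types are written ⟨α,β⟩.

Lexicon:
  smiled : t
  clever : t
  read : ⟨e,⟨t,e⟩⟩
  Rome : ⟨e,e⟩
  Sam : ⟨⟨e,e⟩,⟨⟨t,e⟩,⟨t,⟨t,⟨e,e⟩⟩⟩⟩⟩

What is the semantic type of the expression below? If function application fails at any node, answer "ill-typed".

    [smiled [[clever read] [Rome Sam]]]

[clever read]: t with ⟨e,⟨t,e⟩⟩ — neither is a function whose domain matches the other; composition fails here.

ill-typed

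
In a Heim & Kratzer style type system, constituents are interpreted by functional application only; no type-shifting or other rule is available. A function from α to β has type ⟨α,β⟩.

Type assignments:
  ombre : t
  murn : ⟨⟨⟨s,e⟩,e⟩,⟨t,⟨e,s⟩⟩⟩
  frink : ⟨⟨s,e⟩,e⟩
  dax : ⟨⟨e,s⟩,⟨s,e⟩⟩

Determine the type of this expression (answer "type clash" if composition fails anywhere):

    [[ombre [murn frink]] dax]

⟨s,e⟩

[murn frink]: ⟨⟨⟨s,e⟩,e⟩,⟨t,⟨e,s⟩⟩⟩ applied to ⟨⟨s,e⟩,e⟩ yields ⟨t,⟨e,s⟩⟩.
[ombre [murn frink]]: ⟨t,⟨e,s⟩⟩ applied to t yields ⟨e,s⟩.
[[ombre [murn frink]] dax]: ⟨⟨e,s⟩,⟨s,e⟩⟩ applied to ⟨e,s⟩ yields ⟨s,e⟩.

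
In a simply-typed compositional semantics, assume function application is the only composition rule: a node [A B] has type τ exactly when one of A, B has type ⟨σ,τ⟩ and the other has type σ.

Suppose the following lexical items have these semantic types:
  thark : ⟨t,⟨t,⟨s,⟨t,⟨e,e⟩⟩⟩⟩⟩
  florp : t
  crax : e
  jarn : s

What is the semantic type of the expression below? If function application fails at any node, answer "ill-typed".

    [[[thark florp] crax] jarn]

ill-typed

At [thark florp], thark : ⟨t,⟨t,⟨s,⟨t,⟨e,e⟩⟩⟩⟩⟩ takes florp : t, giving ⟨t,⟨s,⟨t,⟨e,e⟩⟩⟩⟩.
[[thark florp] crax]: ⟨t,⟨s,⟨t,⟨e,e⟩⟩⟩⟩ and e cannot combine by function application — type clash.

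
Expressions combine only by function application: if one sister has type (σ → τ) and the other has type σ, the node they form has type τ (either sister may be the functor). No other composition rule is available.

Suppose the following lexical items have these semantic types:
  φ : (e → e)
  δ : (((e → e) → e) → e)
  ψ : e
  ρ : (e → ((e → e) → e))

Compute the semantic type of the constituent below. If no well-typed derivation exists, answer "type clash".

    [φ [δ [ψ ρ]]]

[ψ ρ]: ρ is (e → ((e → e) → e)), ψ is e; result ((e → e) → e).
[δ [ψ ρ]]: δ is (((e → e) → e) → e), [ψ ρ] is ((e → e) → e); result e.
[φ [δ [ψ ρ]]]: φ is (e → e), [δ [ψ ρ]] is e; result e.

e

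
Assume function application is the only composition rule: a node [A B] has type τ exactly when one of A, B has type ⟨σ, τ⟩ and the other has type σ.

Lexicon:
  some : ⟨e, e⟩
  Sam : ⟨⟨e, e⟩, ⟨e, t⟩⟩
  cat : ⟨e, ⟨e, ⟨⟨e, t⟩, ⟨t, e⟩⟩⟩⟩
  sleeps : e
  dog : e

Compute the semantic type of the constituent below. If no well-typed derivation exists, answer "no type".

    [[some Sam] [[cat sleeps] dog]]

[some Sam] — Sam of type ⟨⟨e, e⟩, ⟨e, t⟩⟩ combines with some of type ⟨e, e⟩: type ⟨e, t⟩.
[cat sleeps] — cat of type ⟨e, ⟨e, ⟨⟨e, t⟩, ⟨t, e⟩⟩⟩⟩ combines with sleeps of type e: type ⟨e, ⟨⟨e, t⟩, ⟨t, e⟩⟩⟩.
[[cat sleeps] dog] — [cat sleeps] of type ⟨e, ⟨⟨e, t⟩, ⟨t, e⟩⟩⟩ combines with dog of type e: type ⟨⟨e, t⟩, ⟨t, e⟩⟩.
[[some Sam] [[cat sleeps] dog]] — [[cat sleeps] dog] of type ⟨⟨e, t⟩, ⟨t, e⟩⟩ combines with [some Sam] of type ⟨e, t⟩: type ⟨t, e⟩.

⟨t, e⟩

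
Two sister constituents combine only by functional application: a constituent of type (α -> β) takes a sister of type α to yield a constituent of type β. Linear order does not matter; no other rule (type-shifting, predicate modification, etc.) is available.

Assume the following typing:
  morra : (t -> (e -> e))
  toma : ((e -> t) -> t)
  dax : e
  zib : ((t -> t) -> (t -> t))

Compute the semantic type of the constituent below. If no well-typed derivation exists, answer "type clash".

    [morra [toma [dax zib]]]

type clash

At [dax zib]: neither e nor ((t -> t) -> (t -> t)) can take the other as argument; the node is ill-typed.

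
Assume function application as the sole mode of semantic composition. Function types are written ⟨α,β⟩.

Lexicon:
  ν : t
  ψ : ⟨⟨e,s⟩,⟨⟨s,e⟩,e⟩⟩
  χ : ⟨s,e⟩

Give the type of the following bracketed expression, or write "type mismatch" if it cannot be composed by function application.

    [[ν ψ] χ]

[ν ψ]: t with ⟨⟨e,s⟩,⟨⟨s,e⟩,e⟩⟩ — neither is a function whose domain matches the other; composition fails here.

type mismatch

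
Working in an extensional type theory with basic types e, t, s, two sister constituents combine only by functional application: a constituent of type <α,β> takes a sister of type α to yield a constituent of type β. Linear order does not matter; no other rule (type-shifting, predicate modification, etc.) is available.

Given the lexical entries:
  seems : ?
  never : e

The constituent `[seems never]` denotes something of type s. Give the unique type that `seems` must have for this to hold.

<e,s>

[seems never] is required to be s. never : e cannot yield s as functor, so seems : <e,s>.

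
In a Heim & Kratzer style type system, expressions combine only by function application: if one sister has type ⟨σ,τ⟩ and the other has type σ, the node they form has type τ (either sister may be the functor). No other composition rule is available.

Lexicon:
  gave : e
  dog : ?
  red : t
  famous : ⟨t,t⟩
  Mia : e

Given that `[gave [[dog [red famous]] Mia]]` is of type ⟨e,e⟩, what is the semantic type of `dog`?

[gave [[dog [red famous]] Mia]] is required to be ⟨e,e⟩. gave : e cannot yield ⟨e,e⟩ as functor, so [[dog [red famous]] Mia] : ⟨e,⟨e,e⟩⟩.
[[dog [red famous]] Mia] is required to be ⟨e,⟨e,e⟩⟩. Mia : e cannot yield ⟨e,⟨e,e⟩⟩ as functor, so [dog [red famous]] : ⟨e,⟨e,⟨e,e⟩⟩⟩.
[dog [red famous]] is required to be ⟨e,⟨e,⟨e,e⟩⟩⟩. [red famous] : t cannot yield ⟨e,⟨e,⟨e,e⟩⟩⟩ as functor, so dog : ⟨t,⟨e,⟨e,⟨e,e⟩⟩⟩⟩.

⟨t,⟨e,⟨e,⟨e,e⟩⟩⟩⟩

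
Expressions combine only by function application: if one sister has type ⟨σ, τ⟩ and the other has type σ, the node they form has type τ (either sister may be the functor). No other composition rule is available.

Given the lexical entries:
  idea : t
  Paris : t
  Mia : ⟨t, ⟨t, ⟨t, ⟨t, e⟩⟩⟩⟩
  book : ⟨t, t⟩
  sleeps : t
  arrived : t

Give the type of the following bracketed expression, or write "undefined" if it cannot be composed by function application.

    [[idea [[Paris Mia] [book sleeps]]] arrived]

[Paris Mia]: functor Mia : ⟨t, ⟨t, ⟨t, ⟨t, e⟩⟩⟩⟩, argument Paris : t; result ⟨t, ⟨t, ⟨t, e⟩⟩⟩.
[book sleeps]: functor book : ⟨t, t⟩, argument sleeps : t; result t.
[[Paris Mia] [book sleeps]]: functor [Paris Mia] : ⟨t, ⟨t, ⟨t, e⟩⟩⟩, argument [book sleeps] : t; result ⟨t, ⟨t, e⟩⟩.
[idea [[Paris Mia] [book sleeps]]]: functor [[Paris Mia] [book sleeps]] : ⟨t, ⟨t, e⟩⟩, argument idea : t; result ⟨t, e⟩.
[[idea [[Paris Mia] [book sleeps]]] arrived]: functor [idea [[Paris Mia] [book sleeps]]] : ⟨t, e⟩, argument arrived : t; result e.

e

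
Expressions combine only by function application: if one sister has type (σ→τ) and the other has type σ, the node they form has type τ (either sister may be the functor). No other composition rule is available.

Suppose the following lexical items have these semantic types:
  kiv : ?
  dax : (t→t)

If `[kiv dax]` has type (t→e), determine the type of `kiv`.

At [kiv dax] (required: (t→e)): dax is (t→t), which is not a function with range (t→e); hence kiv is the functor — type ((t→t)→(t→e)).

((t→t)→(t→e))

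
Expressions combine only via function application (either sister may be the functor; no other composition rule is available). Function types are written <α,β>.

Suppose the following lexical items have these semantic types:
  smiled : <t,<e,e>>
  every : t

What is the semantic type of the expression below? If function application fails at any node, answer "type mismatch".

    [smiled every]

<e,e>

[smiled every]: smiled is <t,<e,e>>, every is t; result <e,e>.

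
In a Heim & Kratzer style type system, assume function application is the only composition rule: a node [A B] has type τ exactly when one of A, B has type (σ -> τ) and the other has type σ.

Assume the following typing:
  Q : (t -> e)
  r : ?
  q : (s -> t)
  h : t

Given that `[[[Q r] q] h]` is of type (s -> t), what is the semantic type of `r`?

((t -> e) -> ((s -> t) -> (t -> (s -> t))))

[[[Q r] q] h] must have type (s -> t). The sister h has type t; that is not a function onto (s -> t), so [[Q r] q] must be the functor, of type (t -> (s -> t)).
[[Q r] q] must have type (t -> (s -> t)). The sister q has type (s -> t); that is not a function onto (t -> (s -> t)), so [Q r] must be the functor, of type ((s -> t) -> (t -> (s -> t))).
[Q r] must have type ((s -> t) -> (t -> (s -> t))). The sister Q has type (t -> e); that is not a function onto ((s -> t) -> (t -> (s -> t))), so r must be the functor, of type ((t -> e) -> ((s -> t) -> (t -> (s -> t)))).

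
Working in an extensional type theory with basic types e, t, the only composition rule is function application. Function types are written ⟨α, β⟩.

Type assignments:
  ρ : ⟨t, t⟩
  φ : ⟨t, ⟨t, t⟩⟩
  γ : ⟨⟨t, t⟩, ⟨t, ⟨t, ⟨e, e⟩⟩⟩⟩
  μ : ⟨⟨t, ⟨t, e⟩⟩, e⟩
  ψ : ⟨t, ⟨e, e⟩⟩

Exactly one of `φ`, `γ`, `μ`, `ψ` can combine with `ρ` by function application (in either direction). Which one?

γ

φ : ⟨t, ⟨t, t⟩⟩ — no; ρ wants t, and φ wants t.
γ — combines: γ : ⟨⟨t, t⟩, ⟨t, ⟨t, ⟨e, e⟩⟩⟩⟩ takes ρ : ⟨t, t⟩ as argument, giving ⟨t, ⟨t, ⟨e, e⟩⟩⟩.
μ : ⟨⟨t, ⟨t, e⟩⟩, e⟩ — no; ρ wants t, and μ wants ⟨t, ⟨t, e⟩⟩.
ψ : ⟨t, ⟨e, e⟩⟩ — no; ρ wants t, and ψ wants t.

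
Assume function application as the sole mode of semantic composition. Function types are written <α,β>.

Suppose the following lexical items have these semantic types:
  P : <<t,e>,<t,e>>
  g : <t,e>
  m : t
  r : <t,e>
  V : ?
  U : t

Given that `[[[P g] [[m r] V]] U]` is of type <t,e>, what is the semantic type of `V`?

<e,<<t,e>,<t,<t,e>>>>

At [[[P g] [[m r] V]] U] (required: <t,e>): U is t, which is not a function with range <t,e>; hence [[P g] [[m r] V]] is the functor — type <t,<t,e>>.
At [[P g] [[m r] V]] (required: <t,<t,e>>): [P g] is <t,e>, which is not a function with range <t,<t,e>>; hence [[m r] V] is the functor — type <<t,e>,<t,<t,e>>>.
At [[m r] V] (required: <<t,e>,<t,<t,e>>>): [m r] is e, which is not a function with range <<t,e>,<t,<t,e>>>; hence V is the functor — type <e,<<t,e>,<t,<t,e>>>>.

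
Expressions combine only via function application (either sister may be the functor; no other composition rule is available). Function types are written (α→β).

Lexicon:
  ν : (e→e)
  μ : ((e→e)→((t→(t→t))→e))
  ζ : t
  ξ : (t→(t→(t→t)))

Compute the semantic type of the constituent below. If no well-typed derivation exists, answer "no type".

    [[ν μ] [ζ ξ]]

e

[ν μ] — μ of type ((e→e)→((t→(t→t))→e)) combines with ν of type (e→e): type ((t→(t→t))→e).
[ζ ξ] — ξ of type (t→(t→(t→t))) combines with ζ of type t: type (t→(t→t)).
[[ν μ] [ζ ξ]] — [ν μ] of type ((t→(t→t))→e) combines with [ζ ξ] of type (t→(t→t)): type e.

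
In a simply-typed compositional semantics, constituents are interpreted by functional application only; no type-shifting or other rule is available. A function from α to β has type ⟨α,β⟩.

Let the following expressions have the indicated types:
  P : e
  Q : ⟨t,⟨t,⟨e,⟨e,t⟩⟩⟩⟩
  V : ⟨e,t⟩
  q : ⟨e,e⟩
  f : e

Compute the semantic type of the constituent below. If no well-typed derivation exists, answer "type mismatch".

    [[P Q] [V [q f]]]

type mismatch

At [P Q]: neither e nor ⟨t,⟨t,⟨e,⟨e,t⟩⟩⟩⟩ can take the other as argument; the node is ill-typed.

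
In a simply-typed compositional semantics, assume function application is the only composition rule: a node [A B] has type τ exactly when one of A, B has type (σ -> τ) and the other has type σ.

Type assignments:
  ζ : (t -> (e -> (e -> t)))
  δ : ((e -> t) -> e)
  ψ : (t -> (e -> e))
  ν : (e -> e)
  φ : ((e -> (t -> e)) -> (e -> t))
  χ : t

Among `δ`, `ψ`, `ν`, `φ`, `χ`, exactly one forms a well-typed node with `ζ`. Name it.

χ

δ : ((e -> t) -> e) — no; ζ wants t, and δ wants (e -> t).
ψ : (t -> (e -> e)) — no; ζ wants t, and ψ wants t.
ν : (e -> e) — no; ζ wants t, and ν wants e.
φ : ((e -> (t -> e)) -> (e -> t)) — no; ζ wants t, and φ wants (e -> (t -> e)).
χ — combines: ζ : (t -> (e -> (e -> t))) takes χ : t as argument, giving (e -> (e -> t)).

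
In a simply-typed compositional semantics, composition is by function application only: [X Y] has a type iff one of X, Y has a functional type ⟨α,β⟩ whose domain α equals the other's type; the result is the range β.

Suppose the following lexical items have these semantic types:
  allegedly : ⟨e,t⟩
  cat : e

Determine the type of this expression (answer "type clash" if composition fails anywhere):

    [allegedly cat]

At [allegedly cat], allegedly : ⟨e,t⟩ takes cat : e, giving t.

t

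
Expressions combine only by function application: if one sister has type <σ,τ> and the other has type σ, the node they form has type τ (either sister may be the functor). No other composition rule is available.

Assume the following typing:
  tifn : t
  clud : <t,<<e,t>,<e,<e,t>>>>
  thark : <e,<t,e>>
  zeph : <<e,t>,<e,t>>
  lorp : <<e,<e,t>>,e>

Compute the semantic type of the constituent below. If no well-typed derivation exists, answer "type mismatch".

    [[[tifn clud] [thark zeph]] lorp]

[tifn clud]: <t,<<e,t>,<e,<e,t>>>> applied to t yields <<e,t>,<e,<e,t>>>.
[thark zeph]: <e,<t,e>> and <<e,t>,<e,t>> cannot combine by function application — type clash.

type mismatch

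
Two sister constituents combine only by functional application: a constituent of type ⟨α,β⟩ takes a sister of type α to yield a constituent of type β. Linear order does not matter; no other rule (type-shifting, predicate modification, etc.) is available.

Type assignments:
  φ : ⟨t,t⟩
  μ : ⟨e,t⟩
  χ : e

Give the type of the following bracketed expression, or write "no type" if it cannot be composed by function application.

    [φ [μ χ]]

t

[μ χ]: functor μ : ⟨e,t⟩, argument χ : e; result t.
[φ [μ χ]]: functor φ : ⟨t,t⟩, argument [μ χ] : t; result t.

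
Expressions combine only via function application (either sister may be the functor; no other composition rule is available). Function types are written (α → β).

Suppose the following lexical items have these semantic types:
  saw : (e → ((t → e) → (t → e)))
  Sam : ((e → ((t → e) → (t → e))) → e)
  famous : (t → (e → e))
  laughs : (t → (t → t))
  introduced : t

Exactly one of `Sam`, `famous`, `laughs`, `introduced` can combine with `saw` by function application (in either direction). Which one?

Sam

Sam — combines: Sam : ((e → ((t → e) → (t → e))) → e) takes saw : (e → ((t → e) → (t → e))) as argument, giving e.
famous : (t → (e → e)) — neither side's domain matches the other.
laughs : (t → (t → t)) — neither side's domain matches the other.
introduced : t — neither side's domain matches the other.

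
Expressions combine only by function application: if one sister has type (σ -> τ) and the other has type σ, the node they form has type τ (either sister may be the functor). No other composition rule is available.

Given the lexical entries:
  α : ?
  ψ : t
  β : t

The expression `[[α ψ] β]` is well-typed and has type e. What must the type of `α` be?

[[α ψ] β] must have type e. The sister β has type t; that is not a function onto e, so [α ψ] must be the functor, of type (t -> e).
[α ψ] must have type (t -> e). The sister ψ has type t; that is not a function onto (t -> e), so α must be the functor, of type (t -> (t -> e)).

(t -> (t -> e))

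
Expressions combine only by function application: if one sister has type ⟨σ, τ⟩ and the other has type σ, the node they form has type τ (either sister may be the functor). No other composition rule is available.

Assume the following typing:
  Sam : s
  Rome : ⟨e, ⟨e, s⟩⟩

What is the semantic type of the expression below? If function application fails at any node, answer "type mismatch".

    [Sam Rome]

type mismatch

[Sam Rome]: s with ⟨e, ⟨e, s⟩⟩ — neither is a function whose domain matches the other; composition fails here.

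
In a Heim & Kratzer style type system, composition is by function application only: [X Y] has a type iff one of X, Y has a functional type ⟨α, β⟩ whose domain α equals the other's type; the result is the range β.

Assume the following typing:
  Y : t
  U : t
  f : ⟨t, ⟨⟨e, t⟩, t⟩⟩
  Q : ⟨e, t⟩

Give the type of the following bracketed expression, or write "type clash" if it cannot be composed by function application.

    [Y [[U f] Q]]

At [U f], f : ⟨t, ⟨⟨e, t⟩, t⟩⟩ takes U : t, giving ⟨⟨e, t⟩, t⟩.
At [[U f] Q], [U f] : ⟨⟨e, t⟩, t⟩ takes Q : ⟨e, t⟩, giving t.
[Y [[U f] Q]]: t with t — neither is a function whose domain matches the other; composition fails here.

type clash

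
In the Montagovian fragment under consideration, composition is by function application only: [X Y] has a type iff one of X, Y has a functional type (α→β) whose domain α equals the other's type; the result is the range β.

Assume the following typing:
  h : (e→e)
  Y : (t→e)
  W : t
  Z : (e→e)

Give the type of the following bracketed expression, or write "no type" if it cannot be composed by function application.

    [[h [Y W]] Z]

[Y W] — Y of type (t→e) combines with W of type t: type e.
[h [Y W]] — h of type (e→e) combines with [Y W] of type e: type e.
[[h [Y W]] Z] — Z of type (e→e) combines with [h [Y W]] of type e: type e.

e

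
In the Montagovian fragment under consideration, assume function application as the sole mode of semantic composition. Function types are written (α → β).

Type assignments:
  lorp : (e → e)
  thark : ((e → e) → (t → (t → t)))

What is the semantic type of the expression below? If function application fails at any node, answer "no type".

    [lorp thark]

(t → (t → t))

[lorp thark]: ((e → e) → (t → (t → t))) applied to (e → e) yields (t → (t → t)).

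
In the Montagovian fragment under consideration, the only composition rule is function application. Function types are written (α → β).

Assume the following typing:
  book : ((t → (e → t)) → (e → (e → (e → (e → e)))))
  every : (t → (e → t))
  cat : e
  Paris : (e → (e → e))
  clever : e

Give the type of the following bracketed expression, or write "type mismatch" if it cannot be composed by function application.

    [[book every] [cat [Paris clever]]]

(e → (e → (e → e)))

[book every]: functor book : ((t → (e → t)) → (e → (e → (e → (e → e))))), argument every : (t → (e → t)); result (e → (e → (e → (e → e)))).
[Paris clever]: functor Paris : (e → (e → e)), argument clever : e; result (e → e).
[cat [Paris clever]]: functor [Paris clever] : (e → e), argument cat : e; result e.
[[book every] [cat [Paris clever]]]: functor [book every] : (e → (e → (e → (e → e)))), argument [cat [Paris clever]] : e; result (e → (e → (e → e))).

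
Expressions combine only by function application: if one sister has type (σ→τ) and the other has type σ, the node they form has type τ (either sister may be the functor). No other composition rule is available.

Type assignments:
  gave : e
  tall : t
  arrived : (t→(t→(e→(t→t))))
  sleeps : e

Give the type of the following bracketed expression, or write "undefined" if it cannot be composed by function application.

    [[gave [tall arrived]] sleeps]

undefined

At [tall arrived], arrived : (t→(t→(e→(t→t)))) takes tall : t, giving (t→(e→(t→t))).
[gave [tall arrived]]: e with (t→(e→(t→t))) — neither is a function whose domain matches the other; composition fails here.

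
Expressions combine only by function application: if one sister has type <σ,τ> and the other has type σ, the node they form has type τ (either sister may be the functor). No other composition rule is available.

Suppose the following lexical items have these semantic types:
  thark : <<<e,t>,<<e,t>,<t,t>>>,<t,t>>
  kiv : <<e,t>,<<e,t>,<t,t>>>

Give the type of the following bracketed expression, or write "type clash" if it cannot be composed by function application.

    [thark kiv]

[thark kiv] — thark of type <<<e,t>,<<e,t>,<t,t>>>,<t,t>> combines with kiv of type <<e,t>,<<e,t>,<t,t>>>: type <t,t>.

<t,t>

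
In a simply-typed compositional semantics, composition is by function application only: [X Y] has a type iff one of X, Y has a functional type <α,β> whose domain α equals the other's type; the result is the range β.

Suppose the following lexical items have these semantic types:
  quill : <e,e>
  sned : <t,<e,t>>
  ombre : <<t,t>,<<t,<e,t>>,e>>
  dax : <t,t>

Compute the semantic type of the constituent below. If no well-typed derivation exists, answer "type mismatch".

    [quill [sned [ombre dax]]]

e

At [ombre dax], ombre : <<t,t>,<<t,<e,t>>,e>> takes dax : <t,t>, giving <<t,<e,t>>,e>.
At [sned [ombre dax]], [ombre dax] : <<t,<e,t>>,e> takes sned : <t,<e,t>>, giving e.
At [quill [sned [ombre dax]]], quill : <e,e> takes [sned [ombre dax]] : e, giving e.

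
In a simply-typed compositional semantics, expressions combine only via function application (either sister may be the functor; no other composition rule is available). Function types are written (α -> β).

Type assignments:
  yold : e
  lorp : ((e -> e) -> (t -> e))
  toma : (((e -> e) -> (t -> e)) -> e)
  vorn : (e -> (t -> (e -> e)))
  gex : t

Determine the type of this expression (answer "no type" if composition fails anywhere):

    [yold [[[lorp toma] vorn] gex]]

[lorp toma]: functor toma : (((e -> e) -> (t -> e)) -> e), argument lorp : ((e -> e) -> (t -> e)); result e.
[[lorp toma] vorn]: functor vorn : (e -> (t -> (e -> e))), argument [lorp toma] : e; result (t -> (e -> e)).
[[[lorp toma] vorn] gex]: functor [[lorp toma] vorn] : (t -> (e -> e)), argument gex : t; result (e -> e).
[yold [[[lorp toma] vorn] gex]]: functor [[[lorp toma] vorn] gex] : (e -> e), argument yold : e; result e.

e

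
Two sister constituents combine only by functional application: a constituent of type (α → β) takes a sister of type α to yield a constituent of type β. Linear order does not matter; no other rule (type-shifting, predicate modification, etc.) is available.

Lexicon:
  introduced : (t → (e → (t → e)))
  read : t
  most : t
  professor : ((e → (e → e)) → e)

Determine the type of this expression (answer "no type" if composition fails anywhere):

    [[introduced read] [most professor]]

no type

At [introduced read], introduced : (t → (e → (t → e))) takes read : t, giving (e → (t → e)).
At [most professor]: neither t nor ((e → (e → e)) → e) can take the other as argument; the node is ill-typed.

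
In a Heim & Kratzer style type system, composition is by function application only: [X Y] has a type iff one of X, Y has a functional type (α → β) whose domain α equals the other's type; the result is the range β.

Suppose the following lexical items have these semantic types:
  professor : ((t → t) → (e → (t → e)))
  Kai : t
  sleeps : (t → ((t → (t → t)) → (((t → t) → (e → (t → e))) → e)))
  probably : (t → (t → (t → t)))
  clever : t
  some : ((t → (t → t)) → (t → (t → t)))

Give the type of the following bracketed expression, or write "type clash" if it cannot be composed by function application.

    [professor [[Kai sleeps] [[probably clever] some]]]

e

At [Kai sleeps], sleeps : (t → ((t → (t → t)) → (((t → t) → (e → (t → e))) → e))) takes Kai : t, giving ((t → (t → t)) → (((t → t) → (e → (t → e))) → e)).
At [probably clever], probably : (t → (t → (t → t))) takes clever : t, giving (t → (t → t)).
At [[probably clever] some], some : ((t → (t → t)) → (t → (t → t))) takes [probably clever] : (t → (t → t)), giving (t → (t → t)).
At [[Kai sleeps] [[probably clever] some]], [Kai sleeps] : ((t → (t → t)) → (((t → t) → (e → (t → e))) → e)) takes [[probably clever] some] : (t → (t → t)), giving (((t → t) → (e → (t → e))) → e).
At [professor [[Kai sleeps] [[probably clever] some]]], [[Kai sleeps] [[probably clever] some]] : (((t → t) → (e → (t → e))) → e) takes professor : ((t → t) → (e → (t → e))), giving e.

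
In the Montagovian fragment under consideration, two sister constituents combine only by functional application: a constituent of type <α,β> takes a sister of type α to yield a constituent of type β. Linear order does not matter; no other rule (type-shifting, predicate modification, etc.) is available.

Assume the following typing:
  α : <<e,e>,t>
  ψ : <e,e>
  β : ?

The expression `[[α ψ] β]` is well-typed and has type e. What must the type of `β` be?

<t,e>

At [[α ψ] β] (required: e): [α ψ] is t, which is not a function with range e; hence β is the functor — type <t,e>.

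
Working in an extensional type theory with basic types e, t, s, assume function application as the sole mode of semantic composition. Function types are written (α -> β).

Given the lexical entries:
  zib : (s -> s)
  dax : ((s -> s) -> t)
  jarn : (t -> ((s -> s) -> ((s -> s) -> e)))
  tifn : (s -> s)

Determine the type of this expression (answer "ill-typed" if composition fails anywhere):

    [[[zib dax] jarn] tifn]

[zib dax] — dax of type ((s -> s) -> t) combines with zib of type (s -> s): type t.
[[zib dax] jarn] — jarn of type (t -> ((s -> s) -> ((s -> s) -> e))) combines with [zib dax] of type t: type ((s -> s) -> ((s -> s) -> e)).
[[[zib dax] jarn] tifn] — [[zib dax] jarn] of type ((s -> s) -> ((s -> s) -> e)) combines with tifn of type (s -> s): type ((s -> s) -> e).

((s -> s) -> e)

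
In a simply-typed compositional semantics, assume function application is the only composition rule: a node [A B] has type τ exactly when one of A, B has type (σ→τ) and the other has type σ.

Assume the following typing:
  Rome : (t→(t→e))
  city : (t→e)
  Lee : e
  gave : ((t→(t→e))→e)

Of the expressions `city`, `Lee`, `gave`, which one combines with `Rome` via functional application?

city : (t→e) — no; Rome wants t, and city wants t.
Lee : e — no; Rome wants t, and Lee wants nothing (atomic).
gave — combines: gave : ((t→(t→e))→e) takes Rome : (t→(t→e)) as argument, giving e.

gave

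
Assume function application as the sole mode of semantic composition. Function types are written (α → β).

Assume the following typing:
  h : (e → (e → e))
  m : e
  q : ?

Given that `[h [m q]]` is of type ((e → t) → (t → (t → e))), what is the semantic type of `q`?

(e → ((e → (e → e)) → ((e → t) → (t → (t → e)))))

For [h [m q]] to have type ((e → t) → (t → (t → e))) with h of type (e → (e → e)), [m q] must be the function: [m q] : ((e → (e → e)) → ((e → t) → (t → (t → e)))).
For [m q] to have type ((e → (e → e)) → ((e → t) → (t → (t → e)))) with m of type e, q must be the function: q : (e → ((e → (e → e)) → ((e → t) → (t → (t → e))))).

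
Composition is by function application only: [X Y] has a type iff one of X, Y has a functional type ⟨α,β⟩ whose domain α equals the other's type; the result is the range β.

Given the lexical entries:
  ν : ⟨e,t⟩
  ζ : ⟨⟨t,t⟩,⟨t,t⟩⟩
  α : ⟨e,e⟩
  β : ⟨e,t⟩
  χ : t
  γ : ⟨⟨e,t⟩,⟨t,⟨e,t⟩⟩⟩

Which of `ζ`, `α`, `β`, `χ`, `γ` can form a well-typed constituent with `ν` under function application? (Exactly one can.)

ζ : ⟨⟨t,t⟩,⟨t,t⟩⟩ — no; ν wants e, and ζ wants ⟨t,t⟩.
α : ⟨e,e⟩ — no; ν wants e, and α wants e.
β : ⟨e,t⟩ — no; ν wants e, and β wants e.
χ : t — no; ν wants e, and χ wants nothing (atomic).
γ — combines: γ : ⟨⟨e,t⟩,⟨t,⟨e,t⟩⟩⟩ takes ν : ⟨e,t⟩ as argument, giving ⟨t,⟨e,t⟩⟩.

γ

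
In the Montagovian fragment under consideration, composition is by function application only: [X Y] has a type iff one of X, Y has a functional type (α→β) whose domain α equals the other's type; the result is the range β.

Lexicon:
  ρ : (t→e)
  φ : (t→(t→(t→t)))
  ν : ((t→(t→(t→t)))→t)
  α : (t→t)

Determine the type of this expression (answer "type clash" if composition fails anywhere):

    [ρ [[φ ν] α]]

[φ ν]: ν is ((t→(t→(t→t)))→t), φ is (t→(t→(t→t))); result t.
[[φ ν] α]: α is (t→t), [φ ν] is t; result t.
[ρ [[φ ν] α]]: ρ is (t→e), [[φ ν] α] is t; result e.

e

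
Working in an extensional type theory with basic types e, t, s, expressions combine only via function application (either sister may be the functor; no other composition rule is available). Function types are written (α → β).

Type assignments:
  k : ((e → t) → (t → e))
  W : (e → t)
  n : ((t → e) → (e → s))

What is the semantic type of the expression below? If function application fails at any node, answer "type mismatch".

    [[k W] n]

At [k W], k : ((e → t) → (t → e)) takes W : (e → t), giving (t → e).
At [[k W] n], n : ((t → e) → (e → s)) takes [k W] : (t → e), giving (e → s).

(e → s)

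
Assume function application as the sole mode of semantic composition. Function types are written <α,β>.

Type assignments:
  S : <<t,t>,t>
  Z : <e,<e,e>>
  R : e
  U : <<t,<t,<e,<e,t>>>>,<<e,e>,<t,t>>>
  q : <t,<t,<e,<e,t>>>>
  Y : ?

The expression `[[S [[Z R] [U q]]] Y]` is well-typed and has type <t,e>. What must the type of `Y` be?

<t,<t,e>>

[[S [[Z R] [U q]]] Y] must have type <t,e>. The sister [S [[Z R] [U q]]] has type t; that is not a function onto <t,e>, so Y must be the functor, of type <t,<t,e>>.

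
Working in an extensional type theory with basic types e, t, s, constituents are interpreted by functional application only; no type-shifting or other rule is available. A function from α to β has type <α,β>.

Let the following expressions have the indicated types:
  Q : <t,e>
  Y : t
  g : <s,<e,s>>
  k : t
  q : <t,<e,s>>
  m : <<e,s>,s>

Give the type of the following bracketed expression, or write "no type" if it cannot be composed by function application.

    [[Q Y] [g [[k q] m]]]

[Q Y]: <t,e> applied to t yields e.
[k q]: <t,<e,s>> applied to t yields <e,s>.
[[k q] m]: <<e,s>,s> applied to <e,s> yields s.
[g [[k q] m]]: <s,<e,s>> applied to s yields <e,s>.
[[Q Y] [g [[k q] m]]]: <e,s> applied to e yields s.

s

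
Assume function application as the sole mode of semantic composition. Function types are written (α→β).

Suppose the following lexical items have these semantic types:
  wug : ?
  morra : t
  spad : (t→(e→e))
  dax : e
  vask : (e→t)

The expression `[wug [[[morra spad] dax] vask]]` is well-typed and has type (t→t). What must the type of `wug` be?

[wug [[[morra spad] dax] vask]] must have type (t→t). The sister [[[morra spad] dax] vask] has type t; that is not a function onto (t→t), so wug must be the functor, of type (t→(t→t)).

(t→(t→t))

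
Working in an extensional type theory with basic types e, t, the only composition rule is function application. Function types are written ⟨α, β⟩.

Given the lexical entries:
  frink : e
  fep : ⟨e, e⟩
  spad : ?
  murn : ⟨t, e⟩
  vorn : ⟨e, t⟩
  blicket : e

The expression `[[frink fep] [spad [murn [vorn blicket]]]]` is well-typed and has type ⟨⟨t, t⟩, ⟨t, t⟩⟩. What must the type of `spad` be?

⟨e, ⟨e, ⟨⟨t, t⟩, ⟨t, t⟩⟩⟩⟩

At [[frink fep] [spad [murn [vorn blicket]]]] (required: ⟨⟨t, t⟩, ⟨t, t⟩⟩): [frink fep] is e, which is not a function with range ⟨⟨t, t⟩, ⟨t, t⟩⟩; hence [spad [murn [vorn blicket]]] is the functor — type ⟨e, ⟨⟨t, t⟩, ⟨t, t⟩⟩⟩.
At [spad [murn [vorn blicket]]] (required: ⟨e, ⟨⟨t, t⟩, ⟨t, t⟩⟩⟩): [murn [vorn blicket]] is e, which is not a function with range ⟨e, ⟨⟨t, t⟩, ⟨t, t⟩⟩⟩; hence spad is the functor — type ⟨e, ⟨e, ⟨⟨t, t⟩, ⟨t, t⟩⟩⟩⟩.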